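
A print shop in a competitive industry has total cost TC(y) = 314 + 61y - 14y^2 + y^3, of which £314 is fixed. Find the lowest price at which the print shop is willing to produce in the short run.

£12 per unit

Short-run supply begins at min AVC. From VC = 61y - 14y^2 + y^3, AVC = 61 - 14y + y^2.
dAVC/dy = -14 + 2y = 0 gives y = 7. min AVC = 61 - 14·7 + 7^2 = 12.
For P < £12 the firm produces nothing.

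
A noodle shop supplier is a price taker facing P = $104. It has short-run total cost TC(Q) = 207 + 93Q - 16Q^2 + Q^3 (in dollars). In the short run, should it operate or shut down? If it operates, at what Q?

Produce at Q = 11

Variable cost is VC = 93Q - 16Q^2 + Q^3, so AVC = VC/Q = 93 - 16Q + Q^2 and MC = dTC/dQ = 93 - 32Q + 3Q^2.
AVC hits its minimum where MC = AVC, at Q = 8, giving min AVC = 93 - 16·8 + 8^2 = $29.
P = $104 exceeds min AVC = $29, so the firm stays open.
P = MC gives -11 - 32Q + 3Q^2 = 0, with roots -1/3 and 11. Take the larger (rising MC): Q* = 11.
Check: AVC at Q = 11 is $38 ≤ P, so revenue covers variable cost.
Profit = P·Q − TC = 104·11 − 625 = $519.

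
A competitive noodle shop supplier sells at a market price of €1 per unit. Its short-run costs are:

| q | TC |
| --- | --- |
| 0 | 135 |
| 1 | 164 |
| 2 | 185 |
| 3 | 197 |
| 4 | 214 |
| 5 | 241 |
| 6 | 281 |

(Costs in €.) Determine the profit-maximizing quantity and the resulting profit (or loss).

Tabulate TR − TC: q=0: -135; q=1: -163; q=2: -183; q=3: -194; q=4: -210; q=5: -236; q=6: -275.
Profit is highest at q = 0. Equivalently, the lowest AVC in the table is 79/4 ≈ €19.75 at q = 4, and P = €1 falls below it — price never covers variable cost, so the firm shuts down and loses only its fixed cost.

q = 0 (shut down); profit = -€135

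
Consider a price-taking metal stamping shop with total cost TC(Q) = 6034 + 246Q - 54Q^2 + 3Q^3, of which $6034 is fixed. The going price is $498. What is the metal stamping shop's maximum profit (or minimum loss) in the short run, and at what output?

Profit = -$154 at Q = 14

AVC = 246 - 54Q + 3Q^2; min AVC = $3 at Q = 9. Since P = $498 ≥ min AVC, the firm produces.
MC = 246 - 108Q + 9Q^2. Setting P = MC and taking the root on the rising branch gives Q* = 14.
TR = 498·14 = 6972. TC = 6034 + 1092 = 7126. Profit = 6972 − 7126 = -$154.
By producing, the firm covers all variable cost plus $5880 of fixed cost; shutting down would lose the full $6034.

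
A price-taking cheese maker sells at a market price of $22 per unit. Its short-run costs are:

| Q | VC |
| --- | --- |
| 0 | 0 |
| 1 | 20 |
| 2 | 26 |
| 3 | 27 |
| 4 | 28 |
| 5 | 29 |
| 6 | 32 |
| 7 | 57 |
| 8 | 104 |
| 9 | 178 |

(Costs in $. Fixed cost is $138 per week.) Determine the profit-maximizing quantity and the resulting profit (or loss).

Q = 6; profit = -$38

Tabulate TR − TC: Q=0: -138; Q=1: -136; Q=2: -120; Q=3: -99; Q=4: -78; Q=5: -57; Q=6: -38; Q=7: -41; Q=8: -66; Q=9: -118.
Profit is maximized at Q = 6. AVC there is 32/6 = $5.33 ≤ P, so producing beats shutting down (which would give -$138).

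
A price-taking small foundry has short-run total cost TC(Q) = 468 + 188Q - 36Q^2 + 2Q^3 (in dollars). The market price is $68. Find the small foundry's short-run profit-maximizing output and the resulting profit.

Profit = -$68 at Q = 10

AVC = 188 - 36Q + 2Q^2 has its minimum $26 at Q = 9; price $68 clears that bar, so the firm operates.
With MC = 188 - 72Q + 6Q^2, P = MC on the upward-sloping part at Q* = 10.
TR = 68·10 = 680. TC = 468 + 280 = 748. Profit = 680 − 748 = -$68.
That loss of $68 beats the $468 the firm would lose by shutting down; producing recovers $400 of fixed cost.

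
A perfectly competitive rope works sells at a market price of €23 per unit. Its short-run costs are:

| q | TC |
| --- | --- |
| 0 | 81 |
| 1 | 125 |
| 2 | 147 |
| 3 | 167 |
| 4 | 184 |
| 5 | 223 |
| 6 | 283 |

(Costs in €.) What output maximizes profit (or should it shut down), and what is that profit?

Compute π = P·q − TC at each output: q=0: -81; q=1: -102; q=2: -101; q=3: -98; q=4: -92; q=5: -108; q=6: -145.
Profit is highest at q = 0. Equivalently, the lowest AVC in the table is 103/4 ≈ €25.75 at q = 4, and P = €23 falls below it — price never covers variable cost, so the firm shuts down and loses only its fixed cost.

q = 0 (shut down); profit = -€81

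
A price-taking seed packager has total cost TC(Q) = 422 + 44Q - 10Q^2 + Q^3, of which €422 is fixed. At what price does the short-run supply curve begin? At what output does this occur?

The shutdown price is the minimum of AVC. VC = 44Q - 10Q^2 + Q^3, so AVC = 44 - 10Q + Q^2.
dAVC/dQ = -10 + 2Q = 0 gives Q = 5. min AVC = 44 - 10·5 + 5^2 = 19.
For P < €19 the firm produces nothing.

€19 per unit, at Q = 5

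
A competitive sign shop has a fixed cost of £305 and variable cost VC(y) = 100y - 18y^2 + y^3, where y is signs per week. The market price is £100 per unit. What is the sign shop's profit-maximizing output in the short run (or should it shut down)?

From TC, MC = TC'(y) = 100 - 36y + 3y^2 and AVC = VC/y = 100 - 18y + y^2.
AVC hits its minimum where MC = AVC, at y = 9, giving min AVC = 100 - 18·9 + 9^2 = £19.
Since P = £100 ≥ min AVC = £19, price covers variable cost and the firm should produce.
P = MC gives -36y + 3y^2 = 0, with roots 0 and 12. Take the larger (rising MC): y* = 12.
Check: AVC at y = 12 is £28 ≤ P, so revenue covers variable cost.
Profit = P·y − TC = 100·12 − 641 = £559.

Produce at y = 12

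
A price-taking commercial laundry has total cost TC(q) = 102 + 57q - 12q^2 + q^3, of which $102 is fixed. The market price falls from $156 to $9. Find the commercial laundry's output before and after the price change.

AVC = 57 - 12q + q^2, minimized at q = 6 where min AVC = $21. MC = 57 - 24q + 3q^2.
With P = $156 above the shutdown price, P = MC gives q = 11.
At P = $9 < min AVC = $21, price no longer covers variable cost at any output, so the firm shuts down: q = 0.

Output falls from 11 to 0 (the firm shuts down)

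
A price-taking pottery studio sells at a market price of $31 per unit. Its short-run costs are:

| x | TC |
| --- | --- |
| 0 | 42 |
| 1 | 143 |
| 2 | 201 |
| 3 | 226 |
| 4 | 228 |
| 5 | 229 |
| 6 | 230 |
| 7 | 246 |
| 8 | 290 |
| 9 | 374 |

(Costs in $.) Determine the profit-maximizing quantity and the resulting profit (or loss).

Tabulate TR − TC: x=0: -42; x=1: -112; x=2: -139; x=3: -133; x=4: -104; x=5: -74; x=6: -44; x=7: -29; x=8: -42; x=9: -95.
Profit is maximized at x = 7. AVC there is 204/7 = $29.14 ≤ P, so producing beats shutting down (which would give -$42).

x = 7; profit = -$29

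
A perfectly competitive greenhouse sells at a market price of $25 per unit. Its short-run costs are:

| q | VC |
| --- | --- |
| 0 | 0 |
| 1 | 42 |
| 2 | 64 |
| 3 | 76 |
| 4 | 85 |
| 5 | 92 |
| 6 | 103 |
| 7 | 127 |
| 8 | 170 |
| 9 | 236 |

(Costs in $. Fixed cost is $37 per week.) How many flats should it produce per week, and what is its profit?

q = 7; profit = $11

Tabulate TR − TC: q=0: -37; q=1: -54; q=2: -51; q=3: -38; q=4: -22; q=5: -4; q=6: 10; q=7: 11; q=8: -7; q=9: -48.
Profit is maximized at q = 7. AVC there is 127/7 = $18.14 ≤ P, so producing beats shutting down (which would give -$37).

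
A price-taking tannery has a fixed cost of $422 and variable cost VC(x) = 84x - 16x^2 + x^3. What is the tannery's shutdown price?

$20 per unit

The firm shuts down when price falls below the minimum of average variable cost. AVC = VC/x = 84 - 16x + x^2.
dAVC/dx = -16 + 2x = 0 gives x = 8. min AVC = 84 - 16·8 + 8^2 = 20.
For P < $20 the firm produces nothing.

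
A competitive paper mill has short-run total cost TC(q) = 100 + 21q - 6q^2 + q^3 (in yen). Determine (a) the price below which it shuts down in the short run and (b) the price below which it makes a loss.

Shutdown price = min AVC. AVC = 21 - 6q + q^2, with vertex at q = 3 and minimum ¥12.
ATC = 100/q + 21 - 6q + q^2. Setting dATC/dq = −100/q^2 − 6 + 2q = 0 gives q = 5 (since 2·5^3 − 6·5^2 = 100).
min ATC = 100/5 + 21 − 6·5 + 5^2 = ¥36. That is the break-even price.
For ¥12 ≤ P < ¥36 the firm produces at a loss; below ¥12 it shuts down.

Shutdown price = ¥12; break-even price = ¥36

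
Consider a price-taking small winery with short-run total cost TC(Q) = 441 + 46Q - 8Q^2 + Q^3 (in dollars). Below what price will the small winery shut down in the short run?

The shutdown price is the minimum of AVC. VC = 46Q - 8Q^2 + Q^3, so AVC = 46 - 8Q + Q^2.
At the minimum of AVC, MC = AVC. MC = 46 - 16Q + 3Q^2; setting MC = AVC gives 2Q^2 - 8Q = 0, so Q = 4. min AVC = 30.
So the shutdown price is $30.

$30 per unit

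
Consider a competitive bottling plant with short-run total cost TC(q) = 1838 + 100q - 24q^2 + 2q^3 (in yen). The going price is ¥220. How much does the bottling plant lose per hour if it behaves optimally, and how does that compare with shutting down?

Profit = -¥238 at q = 10

AVC = 100 - 24q + 2q^2 has its minimum ¥28 at q = 6; price ¥220 clears that bar, so the firm operates.
MC = 100 - 48q + 6q^2. Setting P = MC and taking the root on the rising branch gives q* = 10.
TR = 220·10 = 2200. TC = 1838 + 600 = 2438. Profit = 2200 − 2438 = -¥238.
That loss of ¥238 beats the ¥1838 the firm would lose by shutting down; producing recovers ¥1600 of fixed cost.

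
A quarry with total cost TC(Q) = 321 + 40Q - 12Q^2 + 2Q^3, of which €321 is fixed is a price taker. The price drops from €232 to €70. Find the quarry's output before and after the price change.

AVC = 40 - 12Q + 2Q^2, minimized at Q = 3 where min AVC = €22. MC = 40 - 24Q + 6Q^2.
With P = €232 above the shutdown price, P = MC gives Q = 8.
At P = €70 ≥ min AVC, set P = MC: Q = 5. The firm stays open but cuts output.

Output falls from 8 to 5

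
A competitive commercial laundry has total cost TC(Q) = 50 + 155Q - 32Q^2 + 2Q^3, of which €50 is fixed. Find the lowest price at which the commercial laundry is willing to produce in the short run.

The shutdown price is the minimum of AVC. VC = 155Q - 32Q^2 + 2Q^3, so AVC = 155 - 32Q + 2Q^2.
At the minimum of AVC, MC = AVC. MC = 155 - 64Q + 6Q^2; setting MC = AVC gives 4Q^2 - 32Q = 0, so Q = 8. min AVC = 27.
The firm shuts down for any P below €27.

€27 per unit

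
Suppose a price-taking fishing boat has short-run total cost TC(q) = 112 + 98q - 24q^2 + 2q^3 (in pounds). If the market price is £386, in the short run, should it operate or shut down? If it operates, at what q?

Strip out fixed cost: VC = 98q - 24q^2 + 2q^3. Then AVC = 98 - 24q + 2q^2 and MC = 98 - 48q + 6q^2.
AVC is minimized where dAVC/dq = -24 + 4q = 0, at q = 6; min AVC = 98 - 24·6 + 2·6^2 = £26.
Because £386 ≥ £26, revenue can cover variable cost; the firm operates.
P = MC gives -288 - 48q + 6q^2 = 0, with roots -4 and 12. Take the larger (rising MC): q* = 12.
Check: AVC at q = 12 is £98 ≤ P, so revenue covers variable cost.
Profit = P·q − TC = 386·12 − 1288 = £3344.

Produce at q = 12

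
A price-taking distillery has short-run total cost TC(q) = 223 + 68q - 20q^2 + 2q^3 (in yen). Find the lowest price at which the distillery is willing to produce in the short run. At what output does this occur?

Short-run supply begins at min AVC. From VC = 68q - 20q^2 + 2q^3, AVC = 68 - 20q + 2q^2.
At the minimum of AVC, MC = AVC. MC = 68 - 40q + 6q^2; setting MC = AVC gives 4q^2 - 20q = 0, so q = 5. min AVC = 18.
The firm shuts down for any P below ¥18.

¥18 per unit, at q = 5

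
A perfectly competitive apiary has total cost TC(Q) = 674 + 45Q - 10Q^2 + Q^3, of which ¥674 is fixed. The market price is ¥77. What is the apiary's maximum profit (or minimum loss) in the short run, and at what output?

Profit = -¥290 at Q = 8

AVC = 45 - 10Q + Q^2 has its minimum ¥20 at Q = 5; price ¥77 clears that bar, so the firm operates.
MC = 45 - 20Q + 3Q^2. Setting P = MC and taking the root on the rising branch gives Q* = 8.
TR = 77·8 = 616. TC = 674 + 232 = 906. Profit = 616 − 906 = -¥290.
That loss of ¥290 beats the ¥674 the firm would lose by shutting down; producing recovers ¥384 of fixed cost.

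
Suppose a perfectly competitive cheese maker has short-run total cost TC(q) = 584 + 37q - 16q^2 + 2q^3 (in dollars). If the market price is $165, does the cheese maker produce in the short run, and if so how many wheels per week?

Produce at q = 8

Variable cost is VC = 37q - 16q^2 + 2q^3, so AVC = VC/q = 37 - 16q + 2q^2 and MC = dTC/dq = 37 - 32q + 6q^2.
The AVC parabola has its vertex at q = 16/4 = 4, where AVC = 37 - 16·4 + 2·4^2 = $5.
P = $165 exceeds min AVC = $5, so the firm stays open.
P = MC gives -128 - 32q + 6q^2 = 0, with roots -8/3 and 8. Take the larger (rising MC): q* = 8.
Check: AVC at q = 8 is $37 ≤ P, so revenue covers variable cost.
Profit = P·q − TC = 165·8 − 880 = $440.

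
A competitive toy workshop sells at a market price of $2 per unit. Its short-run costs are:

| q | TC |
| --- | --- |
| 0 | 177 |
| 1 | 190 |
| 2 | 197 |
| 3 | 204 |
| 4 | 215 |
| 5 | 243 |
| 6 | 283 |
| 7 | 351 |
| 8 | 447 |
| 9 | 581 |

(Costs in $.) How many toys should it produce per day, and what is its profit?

Tabulate TR − TC: q=0: -177; q=1: -188; q=2: -193; q=3: -198; q=4: -207; q=5: -233; q=6: -271; q=7: -337; q=8: -431; q=9: -563.
Profit is highest at q = 0. Equivalently, the lowest AVC in the table is 27/3 ≈ $9 at q = 3, and P = $2 falls below it — price never covers variable cost, so the firm shuts down and loses only its fixed cost.

q = 0 (shut down); profit = -$177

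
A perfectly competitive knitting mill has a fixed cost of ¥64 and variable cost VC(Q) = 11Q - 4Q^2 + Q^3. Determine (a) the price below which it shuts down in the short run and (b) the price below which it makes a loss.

Shutdown price = ¥7; break-even price = ¥27

AVC = 11 - 4Q + Q^2; minimized at Q = 2, giving min AVC = ¥7. That is the shutdown price.
ATC = 64/Q + 11 - 4Q + Q^2. Setting dATC/dQ = −64/Q^2 − 4 + 2Q = 0 gives Q = 4 (since 2·4^3 − 4·4^2 = 64).
min ATC = 64/4 + 11 − 4·4 + 4^2 = ¥27. That is the break-even price.
Between these two prices the firm operates at a loss; above ¥27 it earns a profit.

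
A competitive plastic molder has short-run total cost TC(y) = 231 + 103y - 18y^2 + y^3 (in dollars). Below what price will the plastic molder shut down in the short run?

$22 per unit

The shutdown price is the minimum of AVC. VC = 103y - 18y^2 + y^3, so AVC = 103 - 18y + y^2.
dAVC/dy = -18 + 2y = 0 gives y = 9. min AVC = 103 - 18·9 + 9^2 = 22.
For P < $22 the firm produces nothing.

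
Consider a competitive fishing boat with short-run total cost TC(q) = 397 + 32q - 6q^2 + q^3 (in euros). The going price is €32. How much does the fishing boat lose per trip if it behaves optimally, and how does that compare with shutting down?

Profit = -€365 at q = 4

AVC = 32 - 6q + q^2; min AVC = €23 at q = 3. Since P = €32 ≥ min AVC, the firm produces.
With MC = 32 - 12q + 3q^2, P = MC on the upward-sloping part at q* = 4.
TR = 32·4 = 128. TC = 397 + 96 = 493. Profit = 128 − 493 = -€365.
That loss of €365 beats the €397 the firm would lose by shutting down; producing recovers €32 of fixed cost.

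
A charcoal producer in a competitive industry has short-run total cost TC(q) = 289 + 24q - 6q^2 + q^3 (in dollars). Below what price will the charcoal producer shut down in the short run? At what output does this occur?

The shutdown price is the minimum of AVC. VC = 24q - 6q^2 + q^3, so AVC = 24 - 6q + q^2.
At the minimum of AVC, MC = AVC. MC = 24 - 12q + 3q^2; setting MC = AVC gives 2q^2 - 6q = 0, so q = 3. min AVC = 15.
So the shutdown price is $15.

$15 per unit, at q = 3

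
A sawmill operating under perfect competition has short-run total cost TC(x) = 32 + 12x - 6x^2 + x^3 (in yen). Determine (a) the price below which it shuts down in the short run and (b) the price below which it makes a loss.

AVC = 12 - 6x + x^2; minimized at x = 3, giving min AVC = ¥3. That is the shutdown price.
ATC = 32/x + 12 - 6x + x^2. Setting dATC/dx = −32/x^2 − 6 + 2x = 0 gives x = 4 (since 2·4^3 − 6·4^2 = 32).
min ATC = 32/4 + 12 − 6·4 + 4^2 = ¥12. That is the break-even price.
Between these two prices the firm operates at a loss; above ¥12 it earns a profit.

Shutdown price = ¥3; break-even price = ¥12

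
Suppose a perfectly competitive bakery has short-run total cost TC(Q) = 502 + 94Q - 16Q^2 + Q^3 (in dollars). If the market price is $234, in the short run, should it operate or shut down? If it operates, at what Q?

Produce at Q = 14

From TC, MC = TC'(Q) = 94 - 32Q + 3Q^2 and AVC = VC/Q = 94 - 16Q + Q^2.
The AVC parabola has its vertex at Q = 16/2 = 8, where AVC = 94 - 16·8 + 8^2 = $30.
Since P = $234 ≥ min AVC = $30, price covers variable cost and the firm should produce.
P = MC gives -140 - 32Q + 3Q^2 = 0, with roots -10/3 and 14. Take the larger (rising MC): Q* = 14.
Check: AVC at Q = 14 is $66 ≤ P, so revenue covers variable cost.
Profit = P·Q − TC = 234·14 − 1426 = $1850.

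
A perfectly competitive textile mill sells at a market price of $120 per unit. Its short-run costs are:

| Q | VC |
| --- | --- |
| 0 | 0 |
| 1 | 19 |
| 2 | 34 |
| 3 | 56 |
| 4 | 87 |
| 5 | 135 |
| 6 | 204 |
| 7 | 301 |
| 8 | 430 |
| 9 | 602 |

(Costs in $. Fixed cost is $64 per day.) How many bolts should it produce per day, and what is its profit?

Compute π = P·Q − TC at each output: Q=0: -64; Q=1: 37; Q=2: 142; Q=3: 240; Q=4: 329; Q=5: 401; Q=6: 452; Q=7: 475; Q=8: 466; Q=9: 414.
Profit is maximized at Q = 7. AVC there is 301/7 = $43 ≤ P, so producing beats shutting down (which would give -$64).

Q = 7; profit = $475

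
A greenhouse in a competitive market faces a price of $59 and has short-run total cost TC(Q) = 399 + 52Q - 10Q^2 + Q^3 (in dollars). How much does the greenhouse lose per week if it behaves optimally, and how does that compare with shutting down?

Profit = -$203 at Q = 7

AVC = 52 - 10Q + Q^2 has its minimum $27 at Q = 5; price $59 clears that bar, so the firm operates.
With MC = 52 - 20Q + 3Q^2, P = MC on the upward-sloping part at Q* = 7.
TR = 59·7 = 413. TC = 399 + 217 = 616. Profit = 413 − 616 = -$203.
Shutting down would mean losing the fixed cost of $399, so operating at a loss of $203 is better by $196.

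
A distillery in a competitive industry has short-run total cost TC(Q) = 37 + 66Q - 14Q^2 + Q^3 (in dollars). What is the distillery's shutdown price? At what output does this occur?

$17 per unit, at Q = 7

The firm shuts down when price falls below the minimum of average variable cost. AVC = VC/Q = 66 - 14Q + Q^2.
At the minimum of AVC, MC = AVC. MC = 66 - 28Q + 3Q^2; setting MC = AVC gives 2Q^2 - 14Q = 0, so Q = 7. min AVC = 17.
So the shutdown price is $17.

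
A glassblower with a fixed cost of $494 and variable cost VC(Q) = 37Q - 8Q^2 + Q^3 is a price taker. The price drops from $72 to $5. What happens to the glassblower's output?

Output falls from 7 to 0 (the firm shuts down)

MC = 37 - 16Q + 3Q^2; the shutdown threshold is min AVC = $21 (at Q = 4).
At P = $72 ≥ min AVC, set P = MC on the rising branch: Q = 7.
At P = $5 < min AVC = $21, price no longer covers variable cost at any output, so the firm shuts down: Q = 0.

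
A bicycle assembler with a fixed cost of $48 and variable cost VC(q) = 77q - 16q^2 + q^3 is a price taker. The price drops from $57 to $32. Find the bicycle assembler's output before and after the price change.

Output falls from 10 to 9

MC = 77 - 32q + 3q^2; the shutdown threshold is min AVC = $13 (at q = 8).
At P = $57 ≥ min AVC, set P = MC on the rising branch: q = 10.
At P = $32 ≥ min AVC, set P = MC: q = 9. The firm stays open but cuts output.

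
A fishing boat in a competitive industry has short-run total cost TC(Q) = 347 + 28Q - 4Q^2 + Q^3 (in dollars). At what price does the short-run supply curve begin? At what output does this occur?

Short-run supply begins at min AVC. From VC = 28Q - 4Q^2 + Q^3, AVC = 28 - 4Q + Q^2.
dAVC/dQ = -4 + 2Q = 0 gives Q = 2. min AVC = 28 - 4·2 + 2^2 = 24.
So the shutdown price is $24.

$24 per unit, at Q = 2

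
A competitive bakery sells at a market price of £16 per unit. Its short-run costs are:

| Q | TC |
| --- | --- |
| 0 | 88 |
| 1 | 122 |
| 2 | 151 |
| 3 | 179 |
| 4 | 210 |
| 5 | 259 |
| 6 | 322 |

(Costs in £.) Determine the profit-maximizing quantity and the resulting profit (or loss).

Q = 0 (shut down); profit = -£88

Tabulate TR − TC: Q=0: -88; Q=1: -106; Q=2: -119; Q=3: -131; Q=4: -146; Q=5: -179; Q=6: -226.
Profit is highest at Q = 0. Equivalently, the lowest AVC in the table is 91/3 ≈ £30.33 at Q = 3, and P = £16 falls below it — price never covers variable cost, so the firm shuts down and loses only its fixed cost.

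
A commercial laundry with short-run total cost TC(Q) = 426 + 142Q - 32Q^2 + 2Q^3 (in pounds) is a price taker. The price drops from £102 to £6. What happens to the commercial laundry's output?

AVC = 142 - 32Q + 2Q^2, minimized at Q = 8 where min AVC = £14. MC = 142 - 64Q + 6Q^2.
At P = £102 ≥ min AVC, set P = MC on the rising branch: Q = 10.
At P = £6 < min AVC = £14, price no longer covers variable cost at any output, so the firm shuts down: Q = 0.

Output falls from 10 to 0 (the firm shuts down)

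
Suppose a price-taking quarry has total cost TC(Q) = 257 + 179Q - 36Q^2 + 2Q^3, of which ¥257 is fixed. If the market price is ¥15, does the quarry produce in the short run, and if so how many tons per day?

From TC, MC = TC'(Q) = 179 - 72Q + 6Q^2 and AVC = VC/Q = 179 - 36Q + 2Q^2.
AVC is minimized where dAVC/dQ = -36 + 4Q = 0, at Q = 9; min AVC = 179 - 36·9 + 2·9^2 = ¥17.
Since P = ¥15 < min AVC = ¥17, price fails to cover variable cost at any output.
Shutting down limits the loss to fixed cost, ¥257.

Shut down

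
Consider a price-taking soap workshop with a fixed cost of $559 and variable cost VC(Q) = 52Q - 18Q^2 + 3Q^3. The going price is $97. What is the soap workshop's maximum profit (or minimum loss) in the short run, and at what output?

Profit = -$259 at Q = 5

AVC = 52 - 18Q + 3Q^2 has its minimum $25 at Q = 3; price $97 clears that bar, so the firm operates.
With MC = 52 - 36Q + 9Q^2, P = MC on the upward-sloping part at Q* = 5.
TR = 97·5 = 485. TC = 559 + 185 = 744. Profit = 485 − 744 = -$259.
That loss of $259 beats the $559 the firm would lose by shutting down; producing recovers $300 of fixed cost.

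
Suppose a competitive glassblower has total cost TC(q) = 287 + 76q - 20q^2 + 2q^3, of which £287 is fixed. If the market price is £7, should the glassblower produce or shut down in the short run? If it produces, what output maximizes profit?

From TC, MC = TC'(q) = 76 - 40q + 6q^2 and AVC = VC/q = 76 - 20q + 2q^2.
AVC is minimized where dAVC/dq = -20 + 4q = 0, at q = 5; min AVC = 76 - 20·5 + 2·5^2 = £26.
P = £7 lies below min AVC = £26; no output level covers variable cost.
Shutting down limits the loss to fixed cost, £287.

Shut down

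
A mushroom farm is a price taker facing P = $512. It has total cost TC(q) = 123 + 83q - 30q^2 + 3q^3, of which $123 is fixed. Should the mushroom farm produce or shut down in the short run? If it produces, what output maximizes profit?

Variable cost is VC = 83q - 30q^2 + 3q^3, so AVC = VC/q = 83 - 30q + 3q^2 and MC = dTC/dq = 83 - 60q + 9q^2.
AVC hits its minimum where MC = AVC, at q = 5, giving min AVC = 83 - 30·5 + 3·5^2 = $8.
P = $512 exceeds min AVC = $8, so the firm stays open.
Solving P = MC: -429 - 60q + 9q^2 = 0 ⇒ q = -13/3 or 11. On the upward-sloping branch, q* = 11.
Check: AVC at q = 11 is $116 ≤ P, so revenue covers variable cost.
Profit = P·q − TC = 512·11 − 1399 = $4233.

Produce at q = 11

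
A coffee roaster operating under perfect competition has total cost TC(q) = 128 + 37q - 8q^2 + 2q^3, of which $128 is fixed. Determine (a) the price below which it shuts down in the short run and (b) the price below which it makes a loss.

Shutdown price = $29; break-even price = $69

AVC = 37 - 8q + 2q^2; minimized at q = 2, giving min AVC = $29. That is the shutdown price.
ATC = 128/q + 37 - 8q + 2q^2. Setting dATC/dq = −128/q^2 − 8 + 4q = 0 gives q = 4 (since 4·4^3 − 8·4^2 = 128).
min ATC = 128/4 + 37 − 8·4 + 2·4^2 = $69. That is the break-even price.
Between these two prices the firm operates at a loss; above $69 it earns a profit.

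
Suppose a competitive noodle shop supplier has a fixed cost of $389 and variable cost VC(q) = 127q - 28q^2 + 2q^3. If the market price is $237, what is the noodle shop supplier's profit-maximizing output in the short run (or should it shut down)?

Variable cost is VC = 127q - 28q^2 + 2q^3, so AVC = VC/q = 127 - 28q + 2q^2 and MC = dTC/dq = 127 - 56q + 6q^2.
The AVC parabola has its vertex at q = 28/4 = 7, where AVC = 127 - 28·7 + 2·7^2 = $29.
Since P = $237 ≥ min AVC = $29, price covers variable cost and the firm should produce.
Solving P = MC: -110 - 56q + 6q^2 = 0 ⇒ q = -5/3 or 11. On the upward-sloping branch, q* = 11.
Check: AVC at q = 11 is $61 ≤ P, so revenue covers variable cost.
Profit = P·q − TC = 237·11 − 1060 = $1547.

Produce at q = 11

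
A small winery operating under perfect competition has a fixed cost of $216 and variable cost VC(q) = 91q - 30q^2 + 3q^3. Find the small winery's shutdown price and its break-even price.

Shutdown price = $16; break-even price = $55

Shutdown price = min AVC. AVC = 91 - 30q + 3q^2, with vertex at q = 5 and minimum $16.
ATC = 216/q + 91 - 30q + 3q^2. Setting dATC/dq = −216/q^2 − 30 + 6q = 0 gives q = 6 (since 6·6^3 − 30·6^2 = 216).
min ATC = 216/6 + 91 − 30·6 + 3·6^2 = $55. That is the break-even price.
Between these two prices the firm operates at a loss; above $55 it earns a profit.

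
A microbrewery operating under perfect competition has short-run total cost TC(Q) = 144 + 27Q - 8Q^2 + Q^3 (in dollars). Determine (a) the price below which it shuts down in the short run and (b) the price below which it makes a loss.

Shutdown price = min AVC. AVC = 27 - 8Q + Q^2, with vertex at Q = 4 and minimum $11.
ATC = 144/Q + 27 - 8Q + Q^2. Setting dATC/dQ = −144/Q^2 − 8 + 2Q = 0 gives Q = 6 (since 2·6^3 − 8·6^2 = 144).
min ATC = 144/6 + 27 − 8·6 + 6^2 = $39. That is the break-even price.
For $11 ≤ P < $39 the firm produces at a loss; below $11 it shuts down.

Shutdown price = $11; break-even price = $39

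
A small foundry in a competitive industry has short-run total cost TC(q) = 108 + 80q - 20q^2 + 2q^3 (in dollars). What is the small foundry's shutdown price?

Short-run supply begins at min AVC. From VC = 80q - 20q^2 + 2q^3, AVC = 80 - 20q + 2q^2.
At the minimum of AVC, MC = AVC. MC = 80 - 40q + 6q^2; setting MC = AVC gives 4q^2 - 20q = 0, so q = 5. min AVC = 30.
So the shutdown price is $30.

$30 per unit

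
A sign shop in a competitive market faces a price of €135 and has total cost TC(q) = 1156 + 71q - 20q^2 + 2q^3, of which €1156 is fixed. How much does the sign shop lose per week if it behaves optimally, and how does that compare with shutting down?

AVC = 71 - 20q + 2q^2 has its minimum €21 at q = 5; price €135 clears that bar, so the firm operates.
With MC = 71 - 40q + 6q^2, P = MC on the upward-sloping part at q* = 8.
TR = 135·8 = 1080. TC = 1156 + 312 = 1468. Profit = 1080 − 1468 = -€388.
By producing, the firm covers all variable cost plus €768 of fixed cost; shutting down would lose the full €1156.

Profit = -€388 at q = 8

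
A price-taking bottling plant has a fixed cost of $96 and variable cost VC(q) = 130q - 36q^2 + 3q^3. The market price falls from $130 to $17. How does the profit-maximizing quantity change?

Output falls from 8 to 0 (the firm shuts down)

MC = 130 - 72q + 9q^2; the shutdown threshold is min AVC = $22 (at q = 6).
With P = $130 above the shutdown price, P = MC gives q = 8.
At P = $17 < min AVC = $22, price no longer covers variable cost at any output, so the firm shuts down: q = 0.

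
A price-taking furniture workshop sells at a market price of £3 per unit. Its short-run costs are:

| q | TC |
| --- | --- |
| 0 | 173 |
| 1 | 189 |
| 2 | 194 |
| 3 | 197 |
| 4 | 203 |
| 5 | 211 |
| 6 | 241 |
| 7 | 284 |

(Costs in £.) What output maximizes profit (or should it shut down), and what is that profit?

Profit at each row (π = 3q − TC): q=0: -173; q=1: -186; q=2: -188; q=3: -188; q=4: -191; q=5: -196; q=6: -223; q=7: -263.
Profit is highest at q = 0. Equivalently, the lowest AVC in the table is 30/4 ≈ £7.50 at q = 4, and P = £3 falls below it — price never covers variable cost, so the firm shuts down and loses only its fixed cost.

q = 0 (shut down); profit = -£173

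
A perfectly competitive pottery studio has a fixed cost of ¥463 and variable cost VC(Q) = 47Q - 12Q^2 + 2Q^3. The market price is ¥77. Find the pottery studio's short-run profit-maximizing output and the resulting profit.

Profit = -¥263 at Q = 5

AVC = 47 - 12Q + 2Q^2; min AVC = ¥29 at Q = 3. Since P = ¥77 ≥ min AVC, the firm produces.
With MC = 47 - 24Q + 6Q^2, P = MC on the upward-sloping part at Q* = 5.
TR = 77·5 = 385. TC = 463 + 185 = 648. Profit = 385 − 648 = -¥263.
That loss of ¥263 beats the ¥463 the firm would lose by shutting down; producing recovers ¥200 of fixed cost.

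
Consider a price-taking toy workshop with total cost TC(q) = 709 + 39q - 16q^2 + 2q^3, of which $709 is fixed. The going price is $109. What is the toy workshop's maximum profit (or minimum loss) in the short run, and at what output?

Profit = -$121 at q = 7

AVC = 39 - 16q + 2q^2 has its minimum $7 at q = 4; price $109 clears that bar, so the firm operates.
With MC = 39 - 32q + 6q^2, P = MC on the upward-sloping part at q* = 7.
TR = 109·7 = 763. TC = 709 + 175 = 884. Profit = 763 − 884 = -$121.
By producing, the firm covers all variable cost plus $588 of fixed cost; shutting down would lose the full $709.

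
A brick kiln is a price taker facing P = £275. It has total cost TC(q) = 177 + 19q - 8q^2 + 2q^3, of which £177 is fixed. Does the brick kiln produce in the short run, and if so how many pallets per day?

Produce at q = 8

Variable cost is VC = 19q - 8q^2 + 2q^3, so AVC = VC/q = 19 - 8q + 2q^2 and MC = dTC/dq = 19 - 16q + 6q^2.
The AVC parabola has its vertex at q = 8/4 = 2, where AVC = 19 - 8·2 + 2·2^2 = £11.
Because £275 ≥ £11, revenue can cover variable cost; the firm operates.
Set P = MC: 275 = 19 - 16q + 6q^2 → -256 - 16q + 6q^2 = 0. The roots are q = -16/3 and q = 8; the profit-maximizing output is on the rising part of MC, so q* = 8.
Check: AVC at q = 8 is £83 ≤ P, so revenue covers variable cost.
Profit = P·q − TC = 275·8 − 841 = £1359.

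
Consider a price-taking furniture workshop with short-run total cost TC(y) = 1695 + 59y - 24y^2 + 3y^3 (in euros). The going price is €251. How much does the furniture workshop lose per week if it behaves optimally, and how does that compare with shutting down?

Profit = -€159 at y = 8

AVC = 59 - 24y + 3y^2; min AVC = €11 at y = 4. Since P = €251 ≥ min AVC, the firm produces.
With MC = 59 - 48y + 9y^2, P = MC on the upward-sloping part at y* = 8.
TR = 251·8 = 2008. TC = 1695 + 472 = 2167. Profit = 2008 − 2167 = -€159.
Shutting down would mean losing the fixed cost of €1695, so operating at a loss of €159 is better by €1536.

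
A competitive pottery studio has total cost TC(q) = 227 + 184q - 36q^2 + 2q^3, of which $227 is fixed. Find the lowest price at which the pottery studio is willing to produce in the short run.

Short-run supply begins at min AVC. From VC = 184q - 36q^2 + 2q^3, AVC = 184 - 36q + 2q^2.
dAVC/dq = -36 + 4q = 0 gives q = 9. min AVC = 184 - 36·9 + 2·9^2 = 22.
The firm shuts down for any P below $22.

$22 per unit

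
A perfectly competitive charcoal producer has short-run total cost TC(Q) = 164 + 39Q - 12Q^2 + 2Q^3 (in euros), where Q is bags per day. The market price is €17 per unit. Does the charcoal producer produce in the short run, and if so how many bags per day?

Variable cost is VC = 39Q - 12Q^2 + 2Q^3, so AVC = VC/Q = 39 - 12Q + 2Q^2 and MC = dTC/dQ = 39 - 24Q + 6Q^2.
AVC hits its minimum where MC = AVC, at Q = 3, giving min AVC = 39 - 12·3 + 2·3^2 = €21.
P = €17 lies below min AVC = €21; no output level covers variable cost.
The firm minimizes its loss by shutting down and losing only its fixed cost of €164.

Shut down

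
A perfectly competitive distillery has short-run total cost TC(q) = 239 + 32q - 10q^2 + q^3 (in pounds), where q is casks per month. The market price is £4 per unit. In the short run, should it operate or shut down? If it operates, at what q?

Shut down

From TC, MC = TC'(q) = 32 - 20q + 3q^2 and AVC = VC/q = 32 - 10q + q^2.
AVC hits its minimum where MC = AVC, at q = 5, giving min AVC = 32 - 10·5 + 5^2 = £7.
Since P = £4 < min AVC = £7, price fails to cover variable cost at any output.
Shutting down limits the loss to fixed cost, £239.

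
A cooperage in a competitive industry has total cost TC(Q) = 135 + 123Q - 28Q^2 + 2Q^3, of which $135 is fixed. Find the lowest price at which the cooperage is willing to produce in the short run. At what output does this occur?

The shutdown price is the minimum of AVC. VC = 123Q - 28Q^2 + 2Q^3, so AVC = 123 - 28Q + 2Q^2.
At the minimum of AVC, MC = AVC. MC = 123 - 56Q + 6Q^2; setting MC = AVC gives 4Q^2 - 28Q = 0, so Q = 7. min AVC = 25.
For P < $25 the firm produces nothing.

$25 per unit, at Q = 7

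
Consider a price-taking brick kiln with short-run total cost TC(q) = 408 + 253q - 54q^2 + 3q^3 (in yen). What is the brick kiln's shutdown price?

¥10 per unit

Short-run supply begins at min AVC. From VC = 253q - 54q^2 + 3q^3, AVC = 253 - 54q + 3q^2.
dAVC/dq = -54 + 6q = 0 gives q = 9. min AVC = 253 - 54·9 + 3·9^2 = 10.
The firm shuts down for any P below ¥10.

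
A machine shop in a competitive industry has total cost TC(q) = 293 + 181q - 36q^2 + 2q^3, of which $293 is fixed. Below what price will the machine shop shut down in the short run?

The firm shuts down when price falls below the minimum of average variable cost. AVC = VC/q = 181 - 36q + 2q^2.
dAVC/dq = -36 + 4q = 0 gives q = 9. min AVC = 181 - 36·9 + 2·9^2 = 19.
The firm shuts down for any P below $19.

$19 per unit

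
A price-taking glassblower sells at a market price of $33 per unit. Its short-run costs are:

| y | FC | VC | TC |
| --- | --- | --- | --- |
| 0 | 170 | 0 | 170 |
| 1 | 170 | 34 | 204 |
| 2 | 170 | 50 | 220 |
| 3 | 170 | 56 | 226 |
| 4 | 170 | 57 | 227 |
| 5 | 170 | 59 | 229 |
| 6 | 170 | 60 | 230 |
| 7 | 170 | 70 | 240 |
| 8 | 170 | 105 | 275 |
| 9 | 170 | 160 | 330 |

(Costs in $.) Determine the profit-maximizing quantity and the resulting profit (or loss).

Tabulate TR − TC: y=0: -170; y=1: -171; y=2: -154; y=3: -127; y=4: -95; y=5: -64; y=6: -32; y=7: -9; y=8: -11; y=9: -33.
Profit is maximized at y = 7. AVC there is 70/7 = $10 ≤ P, so producing beats shutting down (which would give -$170).

y = 7; profit = -$9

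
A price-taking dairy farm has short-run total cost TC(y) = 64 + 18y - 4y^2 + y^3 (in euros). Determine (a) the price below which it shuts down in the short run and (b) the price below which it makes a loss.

Shutdown price = €14; break-even price = €34

Shutdown price = min AVC. AVC = 18 - 4y + y^2, with vertex at y = 2 and minimum €14.
ATC = 64/y + 18 - 4y + y^2. Setting dATC/dy = −64/y^2 − 4 + 2y = 0 gives y = 4 (since 2·4^3 − 4·4^2 = 64).
min ATC = 64/4 + 18 − 4·4 + 4^2 = €34. That is the break-even price.
Between these two prices the firm operates at a loss; above €34 it earns a profit.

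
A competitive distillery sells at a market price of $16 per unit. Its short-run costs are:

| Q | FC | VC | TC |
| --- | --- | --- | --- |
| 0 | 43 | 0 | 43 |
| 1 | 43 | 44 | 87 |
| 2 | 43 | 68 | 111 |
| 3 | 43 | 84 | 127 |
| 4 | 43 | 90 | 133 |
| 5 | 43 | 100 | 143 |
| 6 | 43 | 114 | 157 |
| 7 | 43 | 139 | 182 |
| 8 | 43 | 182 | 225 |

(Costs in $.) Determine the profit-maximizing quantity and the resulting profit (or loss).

Q = 0 (shut down); profit = -$43

Profit at each row (π = 16Q − TC): Q=0: -43; Q=1: -71; Q=2: -79; Q=3: -79; Q=4: -69; Q=5: -63; Q=6: -61; Q=7: -70; Q=8: -97.
Profit is highest at Q = 0. Equivalently, the lowest AVC in the table is 114/6 ≈ $19 at Q = 6, and P = $16 falls below it — price never covers variable cost, so the firm shuts down and loses only its fixed cost.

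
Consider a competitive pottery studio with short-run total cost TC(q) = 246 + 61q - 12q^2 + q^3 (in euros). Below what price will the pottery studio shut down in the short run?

€25 per unit

The firm shuts down when price falls below the minimum of average variable cost. AVC = VC/q = 61 - 12q + q^2.
dAVC/dq = -12 + 2q = 0 gives q = 6. min AVC = 61 - 12·6 + 6^2 = 25.
So the shutdown price is €25.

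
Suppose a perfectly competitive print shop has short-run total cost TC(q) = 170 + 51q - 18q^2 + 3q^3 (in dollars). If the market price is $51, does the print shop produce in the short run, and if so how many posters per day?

Produce at q = 4

Strip out fixed cost: VC = 51q - 18q^2 + 3q^3. Then AVC = 51 - 18q + 3q^2 and MC = 51 - 36q + 9q^2.
The AVC parabola has its vertex at q = 18/6 = 3, where AVC = 51 - 18·3 + 3·3^2 = $24.
Since P = $51 ≥ min AVC = $24, price covers variable cost and the firm should produce.
Solving P = MC: -36q + 9q^2 = 0 ⇒ q = 0 or 4. On the upward-sloping branch, q* = 4.
Check: AVC at q = 4 is $27 ≤ P, so revenue covers variable cost.
Profit = P·q − TC = 51·4 − 278 = -$74, a loss, but smaller than the $170 fixed cost the firm would lose by shutting down.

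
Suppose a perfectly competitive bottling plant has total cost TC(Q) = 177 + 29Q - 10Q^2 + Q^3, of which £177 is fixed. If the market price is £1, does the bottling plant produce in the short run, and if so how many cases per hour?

Shut down

Strip out fixed cost: VC = 29Q - 10Q^2 + Q^3. Then AVC = 29 - 10Q + Q^2 and MC = 29 - 20Q + 3Q^2.
AVC hits its minimum where MC = AVC, at Q = 5, giving min AVC = 29 - 10·5 + 5^2 = £4.
Since P = £1 < min AVC = £4, price fails to cover variable cost at any output.
Shutting down limits the loss to fixed cost, £177.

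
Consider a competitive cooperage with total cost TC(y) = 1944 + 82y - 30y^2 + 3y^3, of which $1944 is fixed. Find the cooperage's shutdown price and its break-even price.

Shutdown price = min AVC. AVC = 82 - 30y + 3y^2, with vertex at y = 5 and minimum $7.
ATC = 1944/y + 82 - 30y + 3y^2. Setting dATC/dy = −1944/y^2 − 30 + 6y = 0 gives y = 9 (since 6·9^3 − 30·9^2 = 1944).
min ATC = 1944/9 + 82 − 30·9 + 3·9^2 = $271. That is the break-even price.
Between these two prices the firm operates at a loss; above $271 it earns a profit.

Shutdown price = $7; break-even price = $271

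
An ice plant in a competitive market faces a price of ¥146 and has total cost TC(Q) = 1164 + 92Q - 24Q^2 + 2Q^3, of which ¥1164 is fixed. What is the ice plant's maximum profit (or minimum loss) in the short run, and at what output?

AVC = 92 - 24Q + 2Q^2 has its minimum ¥20 at Q = 6; price ¥146 clears that bar, so the firm operates.
MC = 92 - 48Q + 6Q^2. Setting P = MC and taking the root on the rising branch gives Q* = 9.
TR = 146·9 = 1314. TC = 1164 + 342 = 1506. Profit = 1314 − 1506 = -¥192.
Shutting down would mean losing the fixed cost of ¥1164, so operating at a loss of ¥192 is better by ¥972.

Profit = -¥192 at Q = 9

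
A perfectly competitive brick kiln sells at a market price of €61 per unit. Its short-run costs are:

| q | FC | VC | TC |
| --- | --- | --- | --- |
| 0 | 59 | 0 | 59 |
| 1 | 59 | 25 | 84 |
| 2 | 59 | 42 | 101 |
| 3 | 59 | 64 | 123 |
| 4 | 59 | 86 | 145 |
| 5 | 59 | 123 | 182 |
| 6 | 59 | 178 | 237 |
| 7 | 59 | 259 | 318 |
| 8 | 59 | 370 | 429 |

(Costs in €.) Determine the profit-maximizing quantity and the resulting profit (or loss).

q = 6; profit = €129

Compute π = P·q − TC at each output: q=0: -59; q=1: -23; q=2: 21; q=3: 60; q=4: 99; q=5: 123; q=6: 129; q=7: 109; q=8: 59.
Profit is maximized at q = 6. AVC there is 178/6 = €29.67 ≤ P, so producing beats shutting down (which would give -€59).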